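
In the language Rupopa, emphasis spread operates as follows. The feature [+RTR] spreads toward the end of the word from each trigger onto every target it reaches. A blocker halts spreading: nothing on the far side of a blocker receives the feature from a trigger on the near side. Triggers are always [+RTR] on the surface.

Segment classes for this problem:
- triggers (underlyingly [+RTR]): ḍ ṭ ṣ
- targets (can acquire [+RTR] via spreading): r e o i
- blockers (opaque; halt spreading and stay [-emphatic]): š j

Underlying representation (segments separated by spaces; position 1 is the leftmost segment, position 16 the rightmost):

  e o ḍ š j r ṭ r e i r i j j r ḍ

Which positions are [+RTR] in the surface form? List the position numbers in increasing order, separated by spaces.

From /ḍ/ at 3 rightward: 4 /š/ blocks.
From /ṭ/ at 7 rightward: 8 /r/ → [+RTR]; 9 /e/ → [+RTR]; 10 /i/ → [+RTR]; 11 /r/ → [+RTR]; 12 /i/ → [+RTR]; 13 /j/ blocks.
From /ḍ/ at 16 rightward: word edge.
Targets with no active source: positions 1 2 6 15 stay [-emphatic].

3 7 8 9 10 11 12 16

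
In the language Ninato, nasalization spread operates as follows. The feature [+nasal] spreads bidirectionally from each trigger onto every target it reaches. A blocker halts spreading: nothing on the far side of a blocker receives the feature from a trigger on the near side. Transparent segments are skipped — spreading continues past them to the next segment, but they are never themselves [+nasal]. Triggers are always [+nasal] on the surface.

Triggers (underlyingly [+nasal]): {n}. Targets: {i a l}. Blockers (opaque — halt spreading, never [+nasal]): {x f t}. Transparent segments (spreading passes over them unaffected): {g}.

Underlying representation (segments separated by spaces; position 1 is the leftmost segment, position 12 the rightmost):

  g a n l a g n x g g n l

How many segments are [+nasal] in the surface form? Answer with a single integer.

From /n/ at 3 rightward: 4 /l/ → [+nasal]; 5 /a/ → [+nasal]; 6 /g/ transparent; 7 /n/ is itself a trigger — this domain ends here.
From /n/ at 3 leftward: 2 /a/ → [+nasal]; 1 /g/ transparent; word edge.
From /n/ at 7 rightward: 8 /x/ blocks.
From /n/ at 7 leftward: 6 /g/ transparent; 5 /a/ → [+nasal]; 4 /l/ → [+nasal]; 3 /n/ is itself a trigger — this domain ends here.
From /n/ at 11 rightward: 12 /l/ → [+nasal]; word edge.
From /n/ at 11 leftward: 10 /g/ transparent; 9 /g/ transparent; 8 /x/ blocks.
[+nasal] positions on the surface: 2 3 4 5 7 11 12.

7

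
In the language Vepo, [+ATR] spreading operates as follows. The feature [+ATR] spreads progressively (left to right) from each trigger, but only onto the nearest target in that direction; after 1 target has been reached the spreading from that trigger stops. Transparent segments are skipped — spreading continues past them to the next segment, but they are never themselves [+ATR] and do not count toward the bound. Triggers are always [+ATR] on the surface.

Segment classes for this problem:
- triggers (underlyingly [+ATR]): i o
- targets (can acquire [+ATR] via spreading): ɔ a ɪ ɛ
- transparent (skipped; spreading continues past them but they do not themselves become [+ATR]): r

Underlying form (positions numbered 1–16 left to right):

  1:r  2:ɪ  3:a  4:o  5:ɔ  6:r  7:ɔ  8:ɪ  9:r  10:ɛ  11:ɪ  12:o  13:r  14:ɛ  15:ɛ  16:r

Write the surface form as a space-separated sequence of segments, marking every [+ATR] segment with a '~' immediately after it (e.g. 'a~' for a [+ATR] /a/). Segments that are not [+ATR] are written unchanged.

From /o/ at 4 rightward: 5 /ɔ/ → [+ATR]; bound reached.
From /o/ at 12 rightward: 13 /r/ transparent; 14 /ɛ/ → [+ATR]; bound reached.
Targets with no active source: positions 2 3 7 8 10 11 15 stay [-ATR].
[+ATR] positions on the surface: 4 5 12 14.

r ɪ a o~ ɔ~ r ɔ ɪ r ɛ ɪ o~ r ɛ~ ɛ r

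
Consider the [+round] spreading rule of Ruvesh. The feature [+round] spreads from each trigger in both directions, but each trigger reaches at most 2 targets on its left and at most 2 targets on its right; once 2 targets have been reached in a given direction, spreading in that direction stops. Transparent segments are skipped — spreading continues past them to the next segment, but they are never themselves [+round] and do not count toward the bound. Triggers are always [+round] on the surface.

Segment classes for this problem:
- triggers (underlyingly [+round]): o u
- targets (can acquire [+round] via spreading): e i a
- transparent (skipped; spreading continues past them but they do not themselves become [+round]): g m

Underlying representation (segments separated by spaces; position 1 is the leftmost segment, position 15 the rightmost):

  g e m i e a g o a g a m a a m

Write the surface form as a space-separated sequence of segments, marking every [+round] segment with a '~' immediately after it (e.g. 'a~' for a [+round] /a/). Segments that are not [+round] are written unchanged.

From /o/ at 8 rightward: 9 /a/ → [+round]; 10 /g/ transparent; 11 /a/ → [+round]; bound reached.
From /o/ at 8 leftward: 7 /g/ transparent; 6 /a/ → [+round]; 5 /e/ → [+round]; bound reached.
Targets with no active source: positions 2 4 13 14 stay [-round].
[+round] positions on the surface: 5 6 8 9 11.

g e m i e~ a~ g o~ a~ g a~ m a a m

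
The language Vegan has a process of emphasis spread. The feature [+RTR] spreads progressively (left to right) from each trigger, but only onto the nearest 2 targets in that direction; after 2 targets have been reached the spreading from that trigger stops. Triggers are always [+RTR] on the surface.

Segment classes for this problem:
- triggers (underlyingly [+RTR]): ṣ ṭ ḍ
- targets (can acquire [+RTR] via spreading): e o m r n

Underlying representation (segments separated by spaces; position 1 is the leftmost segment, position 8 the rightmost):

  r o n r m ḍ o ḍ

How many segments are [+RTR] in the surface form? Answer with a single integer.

3

From /ḍ/ at 6 rightward: 7 /o/ → [+RTR]; 8 /ḍ/ is itself a trigger — this domain ends here.
From /ḍ/ at 8 rightward: word edge.
Targets with no active source: positions 1 2 3 4 5 stay [-emphatic].
[+RTR] positions on the surface: 6 7 8.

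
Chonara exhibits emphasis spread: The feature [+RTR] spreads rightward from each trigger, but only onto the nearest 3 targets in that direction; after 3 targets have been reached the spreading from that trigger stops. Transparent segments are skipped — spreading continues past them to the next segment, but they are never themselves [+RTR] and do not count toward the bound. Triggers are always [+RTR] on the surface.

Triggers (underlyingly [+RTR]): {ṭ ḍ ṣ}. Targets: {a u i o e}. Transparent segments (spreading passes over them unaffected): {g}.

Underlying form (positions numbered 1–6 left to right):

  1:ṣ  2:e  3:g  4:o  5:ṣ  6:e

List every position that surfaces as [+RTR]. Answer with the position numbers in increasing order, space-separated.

From /ṣ/ at 1 rightward: 2 /e/ → [+RTR]; 3 /g/ transparent; 4 /o/ → [+RTR]; 5 /ṣ/ is itself a trigger — this domain ends here.
From /ṣ/ at 5 rightward: 6 /e/ → [+RTR]; word edge.

1 2 4 5 6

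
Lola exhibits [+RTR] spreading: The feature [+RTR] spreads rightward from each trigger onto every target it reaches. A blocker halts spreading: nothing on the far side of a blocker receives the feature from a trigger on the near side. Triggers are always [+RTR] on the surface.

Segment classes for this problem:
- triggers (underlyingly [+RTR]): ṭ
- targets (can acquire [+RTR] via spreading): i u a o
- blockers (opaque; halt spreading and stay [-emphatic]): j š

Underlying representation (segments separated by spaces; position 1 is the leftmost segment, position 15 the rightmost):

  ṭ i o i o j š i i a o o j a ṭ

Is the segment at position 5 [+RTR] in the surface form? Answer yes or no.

yes

From /ṭ/ at 1 rightward: 2 /i/ → [+RTR]; 3 /o/ → [+RTR]; 4 /i/ → [+RTR]; 5 /o/ → [+RTR]; 6 /j/ blocks.
From /ṭ/ at 15 rightward: word edge.
Targets with no active source: positions 8 9 10 11 12 14 stay [-emphatic].
[+RTR] positions on the surface: 1 2 3 4 5 15.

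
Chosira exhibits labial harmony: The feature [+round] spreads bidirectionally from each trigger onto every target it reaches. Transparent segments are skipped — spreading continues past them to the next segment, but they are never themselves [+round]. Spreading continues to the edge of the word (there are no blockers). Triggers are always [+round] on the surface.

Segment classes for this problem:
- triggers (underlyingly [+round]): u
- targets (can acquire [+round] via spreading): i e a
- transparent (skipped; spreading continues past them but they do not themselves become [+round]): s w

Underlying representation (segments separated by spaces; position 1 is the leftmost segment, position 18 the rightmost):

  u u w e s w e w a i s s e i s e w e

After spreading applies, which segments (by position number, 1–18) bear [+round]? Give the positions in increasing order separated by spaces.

From /u/ at 1 rightward: 2 /u/ is itself a trigger — this domain ends here.
From /u/ at 1 leftward: word edge.
From /u/ at 2 rightward: 3 /w/ transparent; 4 /e/ → [+round]; 5 /s/ transparent; 6 /w/ transparent; 7 /e/ → [+round]; 8 /w/ transparent; 9 /a/ → [+round]; 10 /i/ → [+round]; 11 /s/ transparent; 12 /s/ transparent; 13 /e/ → [+round]; 14 /i/ → [+round]; 15 /s/ transparent; 16 /e/ → [+round]; 17 /w/ transparent; 18 /e/ → [+round]; word edge.
From /u/ at 2 leftward: 1 /u/ is itself a trigger — this domain ends here.

1 2 4 7 9 10 13 14 16 18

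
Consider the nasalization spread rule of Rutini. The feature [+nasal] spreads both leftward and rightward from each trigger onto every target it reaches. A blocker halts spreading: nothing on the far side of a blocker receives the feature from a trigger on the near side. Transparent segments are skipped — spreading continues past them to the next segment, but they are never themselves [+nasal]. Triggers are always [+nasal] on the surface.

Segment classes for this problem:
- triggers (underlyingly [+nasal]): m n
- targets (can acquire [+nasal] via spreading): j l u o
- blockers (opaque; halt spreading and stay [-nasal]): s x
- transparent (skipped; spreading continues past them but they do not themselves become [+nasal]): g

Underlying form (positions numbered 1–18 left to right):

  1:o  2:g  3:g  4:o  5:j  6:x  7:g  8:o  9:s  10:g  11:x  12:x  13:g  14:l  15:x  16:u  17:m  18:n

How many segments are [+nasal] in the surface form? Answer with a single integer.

3

From /m/ at 17 rightward: 18 /n/ is itself a trigger — this domain ends here.
From /m/ at 17 leftward: 16 /u/ → [+nasal]; 15 /x/ blocks.
From /n/ at 18 rightward: word edge.
From /n/ at 18 leftward: 17 /m/ is itself a trigger — this domain ends here.
Targets with no active source: positions 1 4 5 8 14 stay [-nasal].
[+nasal] positions on the surface: 16 17 18.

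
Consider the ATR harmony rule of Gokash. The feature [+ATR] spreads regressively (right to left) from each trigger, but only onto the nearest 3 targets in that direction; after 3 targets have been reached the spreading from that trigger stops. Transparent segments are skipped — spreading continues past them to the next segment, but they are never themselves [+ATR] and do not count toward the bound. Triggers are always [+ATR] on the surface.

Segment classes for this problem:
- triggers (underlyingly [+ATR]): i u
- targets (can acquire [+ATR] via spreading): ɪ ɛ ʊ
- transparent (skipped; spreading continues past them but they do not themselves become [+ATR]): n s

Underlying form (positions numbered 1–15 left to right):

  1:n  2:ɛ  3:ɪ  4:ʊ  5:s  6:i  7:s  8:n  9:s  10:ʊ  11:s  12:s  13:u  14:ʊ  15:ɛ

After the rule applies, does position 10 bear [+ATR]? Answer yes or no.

From /i/ at 6 leftward: 5 /s/ transparent; 4 /ʊ/ → [+ATR]; 3 /ɪ/ → [+ATR]; 2 /ɛ/ → [+ATR]; bound reached.
From /u/ at 13 leftward: 12 /s/ transparent; 11 /s/ transparent; 10 /ʊ/ → [+ATR]; 9 /s/ transparent; 8 /n/ transparent; 7 /s/ transparent; 6 /i/ is itself a trigger — this domain ends here.
Targets with no active source: positions 14 15 stay [-ATR].
[+ATR] positions on the surface: 2 3 4 6 10 13.

yes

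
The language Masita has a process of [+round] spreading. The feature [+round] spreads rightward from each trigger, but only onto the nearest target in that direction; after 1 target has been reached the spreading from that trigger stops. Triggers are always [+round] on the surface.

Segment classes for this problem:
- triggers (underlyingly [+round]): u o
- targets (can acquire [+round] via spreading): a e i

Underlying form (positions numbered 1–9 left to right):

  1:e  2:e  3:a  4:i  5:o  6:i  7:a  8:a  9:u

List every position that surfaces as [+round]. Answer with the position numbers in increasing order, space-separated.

From /o/ at 5 rightward: 6 /i/ → [+round]; bound reached.
From /u/ at 9 rightward: word edge.
Targets with no active source: positions 1 2 3 4 7 8 stay [-round].

5 6 9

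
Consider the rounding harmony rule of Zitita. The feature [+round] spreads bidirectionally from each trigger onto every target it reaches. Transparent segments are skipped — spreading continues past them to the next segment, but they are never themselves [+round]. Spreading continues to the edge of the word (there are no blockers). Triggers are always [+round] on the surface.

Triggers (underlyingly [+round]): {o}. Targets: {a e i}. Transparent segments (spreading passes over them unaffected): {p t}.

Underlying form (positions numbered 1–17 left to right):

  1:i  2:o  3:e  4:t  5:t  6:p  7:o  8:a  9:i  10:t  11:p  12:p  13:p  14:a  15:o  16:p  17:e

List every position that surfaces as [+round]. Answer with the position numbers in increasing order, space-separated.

From /o/ at 2 rightward: 3 /e/ → [+round]; 4 /t/ transparent; 5 /t/ transparent; 6 /p/ transparent; 7 /o/ is itself a trigger — this domain ends here.
From /o/ at 2 leftward: 1 /i/ → [+round]; word edge.
From /o/ at 7 rightward: 8 /a/ → [+round]; 9 /i/ → [+round]; 10 /t/ transparent; 11 /p/ transparent; 12 /p/ transparent; 13 /p/ transparent; 14 /a/ → [+round]; 15 /o/ is itself a trigger — this domain ends here.
From /o/ at 7 leftward: 6 /p/ transparent; 5 /t/ transparent; 4 /t/ transparent; 3 /e/ → [+round]; 2 /o/ is itself a trigger — this domain ends here.
From /o/ at 15 rightward: 16 /p/ transparent; 17 /e/ → [+round]; word edge.
From /o/ at 15 leftward: 14 /a/ → [+round]; 13 /p/ transparent; 12 /p/ transparent; 11 /p/ transparent; 10 /t/ transparent; 9 /i/ → [+round]; 8 /a/ → [+round]; 7 /o/ is itself a trigger — this domain ends here.

1 2 3 7 8 9 14 15 17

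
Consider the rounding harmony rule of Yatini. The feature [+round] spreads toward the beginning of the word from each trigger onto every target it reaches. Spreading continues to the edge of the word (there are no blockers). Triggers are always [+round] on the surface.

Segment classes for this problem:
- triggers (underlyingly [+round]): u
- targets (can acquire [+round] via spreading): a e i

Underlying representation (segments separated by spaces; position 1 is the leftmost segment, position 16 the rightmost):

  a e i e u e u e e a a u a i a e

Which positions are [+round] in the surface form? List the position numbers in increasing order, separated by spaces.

From /u/ at 5 leftward: 4 /e/ → [+round]; 3 /i/ → [+round]; 2 /e/ → [+round]; 1 /a/ → [+round]; word edge.
From /u/ at 7 leftward: 6 /e/ → [+round]; 5 /u/ is itself a trigger — this domain ends here.
From /u/ at 12 leftward: 11 /a/ → [+round]; 10 /a/ → [+round]; 9 /e/ → [+round]; 8 /e/ → [+round]; 7 /u/ is itself a trigger — this domain ends here.
Targets with no active source: positions 13 14 15 16 stay [-round].

1 2 3 4 5 6 7 8 9 10 11 12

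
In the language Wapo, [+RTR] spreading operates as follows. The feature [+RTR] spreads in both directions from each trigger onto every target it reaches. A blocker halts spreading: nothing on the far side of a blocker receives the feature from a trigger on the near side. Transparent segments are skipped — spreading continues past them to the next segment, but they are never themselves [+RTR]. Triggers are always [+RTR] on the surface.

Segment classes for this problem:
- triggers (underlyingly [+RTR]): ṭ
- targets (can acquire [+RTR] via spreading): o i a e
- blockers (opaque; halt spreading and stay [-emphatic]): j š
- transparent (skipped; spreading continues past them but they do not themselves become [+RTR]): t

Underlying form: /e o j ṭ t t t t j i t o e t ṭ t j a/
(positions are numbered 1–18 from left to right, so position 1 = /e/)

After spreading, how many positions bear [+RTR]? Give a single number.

5

From /ṭ/ at 4 rightward: 5 /t/ transparent; 6 /t/ transparent; 7 /t/ transparent; 8 /t/ transparent; 9 /j/ blocks.
From /ṭ/ at 4 leftward: 3 /j/ blocks.
From /ṭ/ at 15 rightward: 16 /t/ transparent; 17 /j/ blocks.
From /ṭ/ at 15 leftward: 14 /t/ transparent; 13 /e/ → [+RTR]; 12 /o/ → [+RTR]; 11 /t/ transparent; 10 /i/ → [+RTR]; 9 /j/ blocks.
Targets with no active source: positions 1 2 18 stay [-emphatic].
[+RTR] positions on the surface: 4 10 12 13 15.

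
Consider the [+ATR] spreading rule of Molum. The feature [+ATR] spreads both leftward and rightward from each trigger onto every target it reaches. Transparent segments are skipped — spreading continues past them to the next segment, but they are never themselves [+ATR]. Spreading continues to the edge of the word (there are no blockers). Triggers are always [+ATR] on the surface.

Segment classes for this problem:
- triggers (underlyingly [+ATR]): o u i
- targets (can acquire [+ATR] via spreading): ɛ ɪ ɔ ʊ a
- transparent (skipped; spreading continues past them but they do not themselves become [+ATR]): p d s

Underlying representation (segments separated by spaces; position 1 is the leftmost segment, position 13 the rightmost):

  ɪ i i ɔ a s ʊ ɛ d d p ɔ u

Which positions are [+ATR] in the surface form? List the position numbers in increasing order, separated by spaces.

1 2 3 4 5 7 8 12 13

From /i/ at 2 rightward: 3 /i/ is itself a trigger — this domain ends here.
From /i/ at 2 leftward: 1 /ɪ/ → [+ATR]; word edge.
From /i/ at 3 rightward: 4 /ɔ/ → [+ATR]; 5 /a/ → [+ATR]; 6 /s/ transparent; 7 /ʊ/ → [+ATR]; 8 /ɛ/ → [+ATR]; 9 /d/ transparent; 10 /d/ transparent; 11 /p/ transparent; 12 /ɔ/ → [+ATR]; 13 /u/ is itself a trigger — this domain ends here.
From /i/ at 3 leftward: 2 /i/ is itself a trigger — this domain ends here.
From /u/ at 13 rightward: word edge.
From /u/ at 13 leftward: 12 /ɔ/ → [+ATR]; 11 /p/ transparent; 10 /d/ transparent; 9 /d/ transparent; 8 /ɛ/ → [+ATR]; 7 /ʊ/ → [+ATR]; 6 /s/ transparent; 5 /a/ → [+ATR]; 4 /ɔ/ → [+ATR]; 3 /i/ is itself a trigger — this domain ends here.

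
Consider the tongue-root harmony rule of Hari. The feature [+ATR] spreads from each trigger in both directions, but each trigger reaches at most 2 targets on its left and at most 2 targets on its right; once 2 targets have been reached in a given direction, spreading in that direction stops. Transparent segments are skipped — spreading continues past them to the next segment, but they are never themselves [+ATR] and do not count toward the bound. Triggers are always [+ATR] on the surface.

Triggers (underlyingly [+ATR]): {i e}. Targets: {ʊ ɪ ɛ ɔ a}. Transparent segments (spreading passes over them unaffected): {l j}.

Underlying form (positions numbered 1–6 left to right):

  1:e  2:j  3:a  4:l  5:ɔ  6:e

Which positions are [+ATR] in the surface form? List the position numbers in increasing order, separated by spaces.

From /e/ at 1 rightward: 2 /j/ transparent; 3 /a/ → [+ATR]; 4 /l/ transparent; 5 /ɔ/ → [+ATR]; bound reached.
From /e/ at 1 leftward: word edge.
From /e/ at 6 rightward: word edge.
From /e/ at 6 leftward: 5 /ɔ/ → [+ATR]; 4 /l/ transparent; 3 /a/ → [+ATR]; bound reached.

1 3 5 6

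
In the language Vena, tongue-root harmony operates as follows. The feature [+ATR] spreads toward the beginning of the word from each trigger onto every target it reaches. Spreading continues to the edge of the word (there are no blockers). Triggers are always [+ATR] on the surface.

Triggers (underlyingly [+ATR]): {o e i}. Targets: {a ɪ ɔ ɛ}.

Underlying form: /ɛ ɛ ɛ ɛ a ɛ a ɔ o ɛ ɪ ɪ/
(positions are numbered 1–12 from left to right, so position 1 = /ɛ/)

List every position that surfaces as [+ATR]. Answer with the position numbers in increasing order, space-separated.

From /o/ at 9 leftward: 8 /ɔ/ → [+ATR]; 7 /a/ → [+ATR]; 6 /ɛ/ → [+ATR]; 5 /a/ → [+ATR]; 4 /ɛ/ → [+ATR]; 3 /ɛ/ → [+ATR]; 2 /ɛ/ → [+ATR]; 1 /ɛ/ → [+ATR]; word edge.
Targets with no active source: positions 10 11 12 stay [-ATR].

1 2 3 4 5 6 7 8 9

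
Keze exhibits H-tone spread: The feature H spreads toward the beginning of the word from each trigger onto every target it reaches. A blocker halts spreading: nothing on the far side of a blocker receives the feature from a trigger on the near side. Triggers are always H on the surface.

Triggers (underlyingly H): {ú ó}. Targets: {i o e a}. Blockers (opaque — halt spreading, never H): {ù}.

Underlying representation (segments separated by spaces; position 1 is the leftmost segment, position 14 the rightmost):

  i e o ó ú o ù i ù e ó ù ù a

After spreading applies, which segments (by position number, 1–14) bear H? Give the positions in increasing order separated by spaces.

From /ó/ at 4 leftward: 3 /o/ → H; 2 /e/ → H; 1 /i/ → H; word edge.
From /ú/ at 5 leftward: 4 /ó/ is itself a trigger — this domain ends here.
From /ó/ at 11 leftward: 10 /e/ → H; 9 /ù/ blocks.
Targets with no active source: positions 6 8 14 stay [-high tone].

1 2 3 4 5 10 11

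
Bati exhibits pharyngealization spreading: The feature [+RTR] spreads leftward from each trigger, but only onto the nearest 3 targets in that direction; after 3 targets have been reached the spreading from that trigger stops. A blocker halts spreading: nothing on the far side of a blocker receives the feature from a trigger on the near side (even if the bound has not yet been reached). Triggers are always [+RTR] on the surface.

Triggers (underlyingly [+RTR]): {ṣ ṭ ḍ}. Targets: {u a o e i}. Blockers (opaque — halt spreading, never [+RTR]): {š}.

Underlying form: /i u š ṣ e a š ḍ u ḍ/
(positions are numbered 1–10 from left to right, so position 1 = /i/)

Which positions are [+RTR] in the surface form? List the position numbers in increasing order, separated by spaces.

4 8 9 10

From /ṣ/ at 4 leftward: 3 /š/ blocks.
From /ḍ/ at 8 leftward: 7 /š/ blocks.
From /ḍ/ at 10 leftward: 9 /u/ → [+RTR]; 8 /ḍ/ is itself a trigger — this domain ends here.
Targets with no active source: positions 1 2 5 6 stay [-emphatic].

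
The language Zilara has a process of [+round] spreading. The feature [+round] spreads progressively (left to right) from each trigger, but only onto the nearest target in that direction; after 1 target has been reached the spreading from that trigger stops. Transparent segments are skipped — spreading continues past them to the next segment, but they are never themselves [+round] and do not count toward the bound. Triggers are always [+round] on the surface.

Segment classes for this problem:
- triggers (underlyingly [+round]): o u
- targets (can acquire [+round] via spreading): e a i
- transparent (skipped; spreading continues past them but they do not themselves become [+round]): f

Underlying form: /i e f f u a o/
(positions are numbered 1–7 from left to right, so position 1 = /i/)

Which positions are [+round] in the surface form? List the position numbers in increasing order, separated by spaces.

From /u/ at 5 rightward: 6 /a/ → [+round]; bound reached.
From /o/ at 7 rightward: word edge.
Targets with no active source: positions 1 2 stay [-round].

5 6 7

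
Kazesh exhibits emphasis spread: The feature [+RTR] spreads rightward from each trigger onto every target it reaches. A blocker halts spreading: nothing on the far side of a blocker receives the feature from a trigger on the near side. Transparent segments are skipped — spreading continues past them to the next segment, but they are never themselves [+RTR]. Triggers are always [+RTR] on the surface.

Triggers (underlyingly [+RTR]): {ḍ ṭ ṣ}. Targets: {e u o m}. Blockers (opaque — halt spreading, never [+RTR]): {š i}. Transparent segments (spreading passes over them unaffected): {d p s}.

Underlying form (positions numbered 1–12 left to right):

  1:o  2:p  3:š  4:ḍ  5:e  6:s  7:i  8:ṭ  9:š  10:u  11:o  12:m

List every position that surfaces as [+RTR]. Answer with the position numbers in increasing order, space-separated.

From /ḍ/ at 4 rightward: 5 /e/ → [+RTR]; 6 /s/ transparent; 7 /i/ blocks.
From /ṭ/ at 8 rightward: 9 /š/ blocks.
Targets with no active source: positions 1 10 11 12 stay [-emphatic].

4 5 8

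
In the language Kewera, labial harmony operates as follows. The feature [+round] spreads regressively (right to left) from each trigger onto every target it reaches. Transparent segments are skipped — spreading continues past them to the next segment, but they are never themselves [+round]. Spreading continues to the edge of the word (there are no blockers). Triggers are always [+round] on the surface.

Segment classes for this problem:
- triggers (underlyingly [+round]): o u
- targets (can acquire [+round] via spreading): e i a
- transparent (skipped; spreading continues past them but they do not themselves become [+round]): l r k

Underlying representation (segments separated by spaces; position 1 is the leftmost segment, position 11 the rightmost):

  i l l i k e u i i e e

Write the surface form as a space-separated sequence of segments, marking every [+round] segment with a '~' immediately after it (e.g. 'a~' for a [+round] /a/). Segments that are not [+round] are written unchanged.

i~ l l i~ k e~ u~ i i e e

From /u/ at 7 leftward: 6 /e/ → [+round]; 5 /k/ transparent; 4 /i/ → [+round]; 3 /l/ transparent; 2 /l/ transparent; 1 /i/ → [+round]; word edge.
Targets with no active source: positions 8 9 10 11 stay [-round].
[+round] positions on the surface: 1 4 6 7.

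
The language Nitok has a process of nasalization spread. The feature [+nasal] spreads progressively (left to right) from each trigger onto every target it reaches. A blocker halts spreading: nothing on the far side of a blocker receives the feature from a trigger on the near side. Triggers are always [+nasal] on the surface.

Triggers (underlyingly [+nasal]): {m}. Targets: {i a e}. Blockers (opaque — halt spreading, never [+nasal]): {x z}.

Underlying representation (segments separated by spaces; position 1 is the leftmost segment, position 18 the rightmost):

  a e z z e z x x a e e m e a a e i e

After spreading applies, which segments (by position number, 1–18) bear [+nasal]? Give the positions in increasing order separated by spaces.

12 13 14 15 16 17 18

From /m/ at 12 rightward: 13 /e/ → [+nasal]; 14 /a/ → [+nasal]; 15 /a/ → [+nasal]; 16 /e/ → [+nasal]; 17 /i/ → [+nasal]; 18 /e/ → [+nasal]; word edge.
Targets with no active source: positions 1 2 5 9 10 11 stay [-nasal].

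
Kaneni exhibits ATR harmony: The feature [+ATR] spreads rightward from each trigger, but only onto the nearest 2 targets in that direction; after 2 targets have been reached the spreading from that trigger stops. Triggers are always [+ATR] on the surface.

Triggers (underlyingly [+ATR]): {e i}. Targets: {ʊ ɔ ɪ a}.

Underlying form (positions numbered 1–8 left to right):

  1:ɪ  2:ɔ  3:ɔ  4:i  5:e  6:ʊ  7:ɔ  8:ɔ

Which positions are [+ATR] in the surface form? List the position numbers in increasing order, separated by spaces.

4 5 6 7

From /i/ at 4 rightward: 5 /e/ is itself a trigger — this domain ends here.
From /e/ at 5 rightward: 6 /ʊ/ → [+ATR]; 7 /ɔ/ → [+ATR]; bound reached.
Targets with no active source: positions 1 2 3 8 stay [-ATR].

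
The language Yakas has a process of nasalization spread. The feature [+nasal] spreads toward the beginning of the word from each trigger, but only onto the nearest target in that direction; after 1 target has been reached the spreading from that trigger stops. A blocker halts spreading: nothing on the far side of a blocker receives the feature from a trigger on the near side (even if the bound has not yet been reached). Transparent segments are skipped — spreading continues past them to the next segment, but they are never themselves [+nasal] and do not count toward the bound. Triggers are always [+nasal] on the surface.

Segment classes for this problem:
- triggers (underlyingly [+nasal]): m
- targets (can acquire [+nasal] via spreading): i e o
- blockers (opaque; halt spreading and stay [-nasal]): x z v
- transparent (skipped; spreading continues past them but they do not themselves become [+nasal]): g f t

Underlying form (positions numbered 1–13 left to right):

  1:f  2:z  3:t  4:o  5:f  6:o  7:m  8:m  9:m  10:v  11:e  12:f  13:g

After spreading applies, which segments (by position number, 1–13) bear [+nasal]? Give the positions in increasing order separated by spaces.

6 7 8 9

From /m/ at 7 leftward: 6 /o/ → [+nasal]; bound reached.
From /m/ at 8 leftward: 7 /m/ is itself a trigger — this domain ends here.
From /m/ at 9 leftward: 8 /m/ is itself a trigger — this domain ends here.
Targets with no active source: positions 4 11 stay [-nasal].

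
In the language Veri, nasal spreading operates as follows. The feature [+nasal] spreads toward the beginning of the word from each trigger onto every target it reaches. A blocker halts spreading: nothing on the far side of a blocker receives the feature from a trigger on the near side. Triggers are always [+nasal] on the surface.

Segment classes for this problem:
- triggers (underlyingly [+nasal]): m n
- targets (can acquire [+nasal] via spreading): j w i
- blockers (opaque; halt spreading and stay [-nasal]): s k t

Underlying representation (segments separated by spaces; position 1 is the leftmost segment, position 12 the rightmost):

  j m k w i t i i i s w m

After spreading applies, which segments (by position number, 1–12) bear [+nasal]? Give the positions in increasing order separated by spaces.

1 2 11 12

From /m/ at 2 leftward: 1 /j/ → [+nasal]; word edge.
From /m/ at 12 leftward: 11 /w/ → [+nasal]; 10 /s/ blocks.
Targets with no active source: positions 4 5 7 8 9 stay [-nasal].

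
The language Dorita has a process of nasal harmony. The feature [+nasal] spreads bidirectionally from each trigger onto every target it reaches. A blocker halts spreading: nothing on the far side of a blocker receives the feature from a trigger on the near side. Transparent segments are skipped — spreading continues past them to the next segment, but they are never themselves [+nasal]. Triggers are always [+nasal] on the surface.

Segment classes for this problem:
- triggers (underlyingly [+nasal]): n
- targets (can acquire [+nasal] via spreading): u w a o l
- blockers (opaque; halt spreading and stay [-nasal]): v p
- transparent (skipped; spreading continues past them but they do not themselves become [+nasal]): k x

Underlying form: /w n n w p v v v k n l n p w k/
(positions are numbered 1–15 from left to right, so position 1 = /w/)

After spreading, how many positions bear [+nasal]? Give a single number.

From /n/ at 2 rightward: 3 /n/ is itself a trigger — this domain ends here.
From /n/ at 2 leftward: 1 /w/ → [+nasal]; word edge.
From /n/ at 3 rightward: 4 /w/ → [+nasal]; 5 /p/ blocks.
From /n/ at 3 leftward: 2 /n/ is itself a trigger — this domain ends here.
From /n/ at 10 rightward: 11 /l/ → [+nasal]; 12 /n/ is itself a trigger — this domain ends here.
From /n/ at 10 leftward: 9 /k/ transparent; 8 /v/ blocks.
From /n/ at 12 rightward: 13 /p/ blocks.
From /n/ at 12 leftward: 11 /l/ → [+nasal]; 10 /n/ is itself a trigger — this domain ends here.
Target with no active source: position 14 stays [-nasal].
[+nasal] positions on the surface: 1 2 3 4 10 11 12.

7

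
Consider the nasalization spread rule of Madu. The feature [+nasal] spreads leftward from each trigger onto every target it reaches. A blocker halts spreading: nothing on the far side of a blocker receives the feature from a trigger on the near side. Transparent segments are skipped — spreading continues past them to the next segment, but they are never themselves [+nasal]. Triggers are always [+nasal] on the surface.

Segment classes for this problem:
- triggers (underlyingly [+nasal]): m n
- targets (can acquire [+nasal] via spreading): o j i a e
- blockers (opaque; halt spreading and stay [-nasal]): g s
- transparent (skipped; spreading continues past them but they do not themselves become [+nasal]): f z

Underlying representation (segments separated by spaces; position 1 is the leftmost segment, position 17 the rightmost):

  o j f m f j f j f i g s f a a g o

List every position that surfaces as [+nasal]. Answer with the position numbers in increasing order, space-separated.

1 2 4

From /m/ at 4 leftward: 3 /f/ transparent; 2 /j/ → [+nasal]; 1 /o/ → [+nasal]; word edge.
Targets with no active source: positions 6 8 10 14 15 17 stay [-nasal].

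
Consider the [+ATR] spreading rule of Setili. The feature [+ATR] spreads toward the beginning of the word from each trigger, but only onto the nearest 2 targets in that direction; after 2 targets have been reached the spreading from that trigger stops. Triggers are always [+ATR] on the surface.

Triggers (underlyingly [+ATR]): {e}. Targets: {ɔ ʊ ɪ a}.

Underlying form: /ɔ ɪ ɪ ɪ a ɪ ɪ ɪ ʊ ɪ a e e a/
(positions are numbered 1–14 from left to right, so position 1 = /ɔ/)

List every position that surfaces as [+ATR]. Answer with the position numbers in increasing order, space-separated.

10 11 12 13

From /e/ at 12 leftward: 11 /a/ → [+ATR]; 10 /ɪ/ → [+ATR]; bound reached.
From /e/ at 13 leftward: 12 /e/ is itself a trigger — this domain ends here.
Targets with no active source: positions 1 2 3 4 5 6 7 8 9 14 stay [-ATR].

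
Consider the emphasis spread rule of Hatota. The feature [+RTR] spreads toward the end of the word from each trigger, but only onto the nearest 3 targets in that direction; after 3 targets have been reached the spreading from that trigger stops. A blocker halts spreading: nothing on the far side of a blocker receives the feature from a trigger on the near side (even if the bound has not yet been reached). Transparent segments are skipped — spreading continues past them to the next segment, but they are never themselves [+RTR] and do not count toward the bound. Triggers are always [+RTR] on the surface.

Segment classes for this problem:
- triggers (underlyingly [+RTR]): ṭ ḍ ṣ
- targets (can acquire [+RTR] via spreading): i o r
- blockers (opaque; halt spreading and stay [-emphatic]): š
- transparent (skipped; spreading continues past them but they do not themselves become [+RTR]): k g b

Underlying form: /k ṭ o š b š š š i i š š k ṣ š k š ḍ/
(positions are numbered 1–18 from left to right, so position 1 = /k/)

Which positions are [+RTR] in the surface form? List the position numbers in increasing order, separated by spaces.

2 3 14 18

From /ṭ/ at 2 rightward: 3 /o/ → [+RTR]; 4 /š/ blocks.
From /ṣ/ at 14 rightward: 15 /š/ blocks.
From /ḍ/ at 18 rightward: word edge.
Targets with no active source: positions 9 10 stay [-emphatic].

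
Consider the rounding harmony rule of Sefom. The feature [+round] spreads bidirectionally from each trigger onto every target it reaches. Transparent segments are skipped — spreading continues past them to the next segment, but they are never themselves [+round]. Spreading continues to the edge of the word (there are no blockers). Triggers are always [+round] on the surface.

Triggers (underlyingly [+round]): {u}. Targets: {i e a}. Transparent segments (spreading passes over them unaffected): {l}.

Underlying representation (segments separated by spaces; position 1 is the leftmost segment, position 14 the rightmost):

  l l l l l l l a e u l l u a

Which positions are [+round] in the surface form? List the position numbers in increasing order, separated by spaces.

8 9 10 13 14

From /u/ at 10 rightward: 11 /l/ transparent; 12 /l/ transparent; 13 /u/ is itself a trigger — this domain ends here.
From /u/ at 10 leftward: 9 /e/ → [+round]; 8 /a/ → [+round]; 7 /l/ transparent; 6 /l/ transparent; 5 /l/ transparent; 4 /l/ transparent; 3 /l/ transparent; 2 /l/ transparent; 1 /l/ transparent; word edge.
From /u/ at 13 rightward: 14 /a/ → [+round]; word edge.
From /u/ at 13 leftward: 12 /l/ transparent; 11 /l/ transparent; 10 /u/ is itself a trigger — this domain ends here.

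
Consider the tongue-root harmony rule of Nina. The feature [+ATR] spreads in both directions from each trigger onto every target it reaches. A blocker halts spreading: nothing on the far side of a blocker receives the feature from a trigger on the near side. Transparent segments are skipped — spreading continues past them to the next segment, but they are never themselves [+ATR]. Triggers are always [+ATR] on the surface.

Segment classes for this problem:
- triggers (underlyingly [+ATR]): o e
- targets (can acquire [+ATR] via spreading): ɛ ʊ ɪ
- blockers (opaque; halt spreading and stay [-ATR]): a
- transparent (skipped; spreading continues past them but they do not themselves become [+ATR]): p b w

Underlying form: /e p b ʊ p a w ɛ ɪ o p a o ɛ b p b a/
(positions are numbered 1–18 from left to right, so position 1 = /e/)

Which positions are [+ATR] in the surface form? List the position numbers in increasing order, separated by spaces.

1 4 8 9 10 13 14

From /e/ at 1 rightward: 2 /p/ transparent; 3 /b/ transparent; 4 /ʊ/ → [+ATR]; 5 /p/ transparent; 6 /a/ blocks.
From /e/ at 1 leftward: word edge.
From /o/ at 10 rightward: 11 /p/ transparent; 12 /a/ blocks.
From /o/ at 10 leftward: 9 /ɪ/ → [+ATR]; 8 /ɛ/ → [+ATR]; 7 /w/ transparent; 6 /a/ blocks.
From /o/ at 13 rightward: 14 /ɛ/ → [+ATR]; 15 /b/ transparent; 16 /p/ transparent; 17 /b/ transparent; 18 /a/ blocks.
From /o/ at 13 leftward: 12 /a/ blocks.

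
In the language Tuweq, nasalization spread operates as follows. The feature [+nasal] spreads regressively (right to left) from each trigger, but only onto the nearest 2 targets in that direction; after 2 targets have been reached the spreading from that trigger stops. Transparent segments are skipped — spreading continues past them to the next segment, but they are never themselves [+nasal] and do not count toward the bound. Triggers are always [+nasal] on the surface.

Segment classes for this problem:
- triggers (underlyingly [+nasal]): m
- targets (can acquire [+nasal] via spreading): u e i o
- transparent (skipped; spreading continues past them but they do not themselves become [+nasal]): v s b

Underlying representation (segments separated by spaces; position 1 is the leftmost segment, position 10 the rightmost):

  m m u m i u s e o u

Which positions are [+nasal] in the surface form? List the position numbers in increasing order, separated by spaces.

1 2 3 4

From /m/ at 1 leftward: word edge.
From /m/ at 2 leftward: 1 /m/ is itself a trigger — this domain ends here.
From /m/ at 4 leftward: 3 /u/ → [+nasal]; 2 /m/ is itself a trigger — this domain ends here.
Targets with no active source: positions 5 6 8 9 10 stay [-nasal].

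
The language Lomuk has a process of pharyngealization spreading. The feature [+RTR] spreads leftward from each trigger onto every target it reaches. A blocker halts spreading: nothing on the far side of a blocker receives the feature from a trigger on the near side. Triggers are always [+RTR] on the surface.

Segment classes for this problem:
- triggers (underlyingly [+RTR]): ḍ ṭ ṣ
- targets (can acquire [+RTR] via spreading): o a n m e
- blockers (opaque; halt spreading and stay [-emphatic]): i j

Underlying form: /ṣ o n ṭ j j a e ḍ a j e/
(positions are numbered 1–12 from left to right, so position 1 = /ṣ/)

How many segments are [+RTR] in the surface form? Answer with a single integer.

From /ṣ/ at 1 leftward: word edge.
From /ṭ/ at 4 leftward: 3 /n/ → [+RTR]; 2 /o/ → [+RTR]; 1 /ṣ/ is itself a trigger — this domain ends here.
From /ḍ/ at 9 leftward: 8 /e/ → [+RTR]; 7 /a/ → [+RTR]; 6 /j/ blocks.
Targets with no active source: positions 10 12 stay [-emphatic].
[+RTR] positions on the surface: 1 2 3 4 7 8 9.

7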